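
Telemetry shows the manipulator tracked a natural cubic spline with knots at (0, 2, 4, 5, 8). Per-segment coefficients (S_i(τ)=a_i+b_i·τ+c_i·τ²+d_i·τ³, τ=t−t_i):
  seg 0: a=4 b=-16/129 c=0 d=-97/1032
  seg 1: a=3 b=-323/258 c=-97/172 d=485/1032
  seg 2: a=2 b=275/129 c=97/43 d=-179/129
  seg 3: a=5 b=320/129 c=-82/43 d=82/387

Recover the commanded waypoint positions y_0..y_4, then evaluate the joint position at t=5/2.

y_0 = S_0(0) = a_0 = 4
y_1 = S_1(0) = a_1 = 3
y_2 = S_2(0) = a_2 = 2
y_3 = S_3(0) = a_3 = 5
y_4 = S_3(3) = 1
t_q=5/2 is in segment 1 (τ=1/2); S_1(τ)=6307/2752

y_0=4 y_1=3 y_2=2 y_3=5 y_4=1
S(5/2) = 6307/2752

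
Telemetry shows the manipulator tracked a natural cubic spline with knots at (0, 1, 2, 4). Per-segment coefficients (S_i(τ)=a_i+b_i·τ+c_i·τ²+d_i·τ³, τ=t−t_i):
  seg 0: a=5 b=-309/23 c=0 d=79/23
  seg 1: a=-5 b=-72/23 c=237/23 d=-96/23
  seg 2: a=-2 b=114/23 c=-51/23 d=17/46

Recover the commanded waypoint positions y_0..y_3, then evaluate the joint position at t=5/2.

y_0 = S_0(0) = a_0 = 5
y_1 = S_1(0) = a_1 = -5
y_2 = S_2(0) = a_2 = -2
y_3 = S_2(2) = 2
t_q=5/2 is in segment 2 (τ=1/2); S_2(τ)=-11/368

y_0=5 y_1=-5 y_2=-2 y_3=2
S(5/2) = -11/368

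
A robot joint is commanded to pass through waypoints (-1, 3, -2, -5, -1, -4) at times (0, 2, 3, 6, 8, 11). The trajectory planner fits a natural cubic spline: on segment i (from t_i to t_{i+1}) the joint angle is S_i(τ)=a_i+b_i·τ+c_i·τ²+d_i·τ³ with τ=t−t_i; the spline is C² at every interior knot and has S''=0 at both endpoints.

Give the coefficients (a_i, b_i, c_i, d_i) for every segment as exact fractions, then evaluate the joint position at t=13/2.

  seg 0: a=-1 b=1499/331 c=0 d=-837/1324
  seg 1: a=3 b=-1012/331 c=-2511/662 d=1225/662
  seg 2: a=-2 b=-3371/662 c=582/331 d=-87/662
  seg 3: a=-5 b=632/331 c=381/662 d=-351/1324
  seg 4: a=-1 b=341/331 c=-336/331 d=112/993
S(13/2) = -41675/10592

Δ: Δ0=2, Δ1=-5, Δ2=-1, Δ3=2, Δ4=-1
row 1: diag=6, rhs=-42; c'=1/6, d'=-7
row 2: denom=8−1·1/6=47/6; d'=(24−1·-7)/(47/6)=186/47
row 3: denom=10−3·18/47=416/47; d'=(18−3·186/47)/(416/47)=9/13
row 4: denom=10−2·47/208=993/104; d'=(-18−2·9/13)/(993/104)=-672/331
back: M4=-672/331
back: M3=9/13−47/208·-672/331=381/331
back: M2=186/47−18/47·381/331=1164/331
back: M1=-7−1/6·1164/331=-2511/331
M: M0=0, M1=-2511/331, M2=1164/331, M3=381/331, M4=-672/331, M5=0
seg 0: a=-1, c=M0/2=0, d=(M1−M0)/(6·2)=-837/1324, b=Δ0−h0·(2M0+M1)/6=1499/331
seg 1: a=3, c=M1/2=-2511/662, d=(M2−M1)/(6·1)=1225/662, b=Δ1−h1·(2M1+M2)/6=-1012/331
seg 2: a=-2, c=M2/2=582/331, d=(M3−M2)/(6·3)=-87/662, b=Δ2−h2·(2M2+M3)/6=-3371/662
seg 3: a=-5, c=M3/2=381/662, d=(M4−M3)/(6·2)=-351/1324, b=Δ3−h3·(2M3+M4)/6=632/331
seg 4: a=-1, c=M4/2=-336/331, d=(M5−M4)/(6·3)=112/993, b=Δ4−h4·(2M4+M5)/6=341/331
t_q=13/2 → seg 3, τ=1/2; S=-5+632/331·τ+381/662·τ²+-351/1324·τ³=-41675/10592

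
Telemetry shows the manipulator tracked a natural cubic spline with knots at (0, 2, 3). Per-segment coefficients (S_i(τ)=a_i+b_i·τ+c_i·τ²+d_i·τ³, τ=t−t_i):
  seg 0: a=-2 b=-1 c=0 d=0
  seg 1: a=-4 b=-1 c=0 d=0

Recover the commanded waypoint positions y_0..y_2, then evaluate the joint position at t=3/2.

y_0 = S_0(0) = a_0 = -2
y_1 = S_1(0) = a_1 = -4
y_2 = S_1(1) = -5
t_q=3/2 is in segment 0 (τ=3/2); S_0(τ)=-7/2

y_0=-2 y_1=-4 y_2=-5
S(3/2) = -7/2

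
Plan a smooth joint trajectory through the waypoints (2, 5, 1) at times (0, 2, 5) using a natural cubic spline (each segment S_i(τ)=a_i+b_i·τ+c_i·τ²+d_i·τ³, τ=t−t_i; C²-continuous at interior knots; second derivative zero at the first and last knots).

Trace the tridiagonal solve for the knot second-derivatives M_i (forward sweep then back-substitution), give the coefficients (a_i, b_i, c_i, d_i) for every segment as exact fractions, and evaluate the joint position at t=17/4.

  seg 0: a=2 b=31/15 c=0 d=-17/120
  seg 1: a=5 b=11/30 c=-17/20 d=17/180
S(17/4) = 665/256

Δ: Δ0=3/2, Δ1=-4/3
row 1: diag=10, rhs=-17; c'=3/10, d'=-17/10
back: M1=-17/10
M: M0=0, M1=-17/10, M2=0
seg 0: a=2, c=M0/2=0, d=(M1−M0)/(6·2)=-17/120, b=Δ0−h0·(2M0+M1)/6=31/15
seg 1: a=5, c=M1/2=-17/20, d=(M2−M1)/(6·3)=17/180, b=Δ1−h1·(2M1+M2)/6=11/30
t_q=17/4 → seg 1, τ=9/4; S=5+11/30·τ+-17/20·τ²+17/180·τ³=665/256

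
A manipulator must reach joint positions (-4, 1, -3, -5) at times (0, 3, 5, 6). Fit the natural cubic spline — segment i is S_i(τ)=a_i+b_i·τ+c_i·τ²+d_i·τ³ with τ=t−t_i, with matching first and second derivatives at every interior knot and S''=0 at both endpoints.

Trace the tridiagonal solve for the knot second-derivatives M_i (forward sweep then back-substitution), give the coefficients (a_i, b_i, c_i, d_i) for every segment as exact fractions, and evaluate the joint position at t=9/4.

Δ: Δ0=5/3, Δ1=-2, Δ2=-2
row 1: diag=10, rhs=-22; c'=1/5, d'=-11/5
row 2: denom=6−2·1/5=28/5; d'=(0−2·-11/5)/(28/5)=11/14
back: M2=11/14
back: M1=-11/5−1/5·11/14=-33/14
M: M0=0, M1=-33/14, M2=11/14, M3=0
seg 0: a=-4, c=M0/2=0, d=(M1−M0)/(6·3)=-11/84, b=Δ0−h0·(2M0+M1)/6=239/84
seg 1: a=1, c=M1/2=-33/28, d=(M2−M1)/(6·2)=11/42, b=Δ1−h1·(2M1+M2)/6=-29/42
seg 2: a=-3, c=M2/2=11/28, d=(M3−M2)/(6·1)=-11/84, b=Δ2−h2·(2M2+M3)/6=-95/42
t_q=9/4 → seg 0, τ=9/4; S=-4+239/84·τ+0·τ²+-11/84·τ³=233/256

  seg 0: a=-4 b=239/84 c=0 d=-11/84
  seg 1: a=1 b=-29/42 c=-33/28 d=11/42
  seg 2: a=-3 b=-95/42 c=11/28 d=-11/84
S(9/4) = 233/256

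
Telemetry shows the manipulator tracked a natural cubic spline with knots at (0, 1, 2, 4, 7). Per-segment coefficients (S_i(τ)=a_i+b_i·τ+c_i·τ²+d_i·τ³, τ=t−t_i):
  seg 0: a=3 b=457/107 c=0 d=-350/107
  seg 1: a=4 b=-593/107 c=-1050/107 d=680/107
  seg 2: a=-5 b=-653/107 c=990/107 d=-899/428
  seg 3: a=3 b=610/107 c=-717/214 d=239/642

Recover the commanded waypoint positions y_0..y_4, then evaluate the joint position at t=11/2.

y_0 = S_0(0) = a_0 = 3
y_1 = S_1(0) = a_1 = 4
y_2 = S_2(0) = a_2 = -5
y_3 = S_3(0) = a_3 = 3
y_4 = S_3(3) = 0
t_q=11/2 is in segment 3 (τ=3/2); S_3(τ)=9021/1712

y_0=3 y_1=4 y_2=-5 y_3=3 y_4=0
S(11/2) = 9021/1712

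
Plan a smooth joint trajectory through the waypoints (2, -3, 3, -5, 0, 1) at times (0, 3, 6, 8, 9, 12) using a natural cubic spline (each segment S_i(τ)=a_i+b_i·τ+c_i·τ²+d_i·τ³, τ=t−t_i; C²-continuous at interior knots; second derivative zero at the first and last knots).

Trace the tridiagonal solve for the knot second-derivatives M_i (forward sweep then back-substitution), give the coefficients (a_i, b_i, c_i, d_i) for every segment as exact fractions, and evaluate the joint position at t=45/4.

Δ: Δ0=-5/3, Δ1=2, Δ2=-4, Δ3=5, Δ4=1/3
row 1: diag=12, rhs=22; c'=1/4, d'=11/6
row 2: denom=10−3·1/4=37/4; d'=(-36−3·11/6)/(37/4)=-166/37
row 3: denom=6−2·8/37=206/37; d'=(54−2·-166/37)/(206/37)=1165/103
row 4: denom=8−1·37/206=1611/206; d'=(-28−1·1165/103)/(1611/206)=-8098/1611
back: M4=-8098/1611
back: M3=1165/103−37/206·-8098/1611=19676/1611
back: M2=-166/37−8/37·19676/1611=-11482/1611
back: M1=11/6−1/4·-11482/1611=5824/1611
M: M0=0, M1=5824/1611, M2=-11482/1611, M3=19676/1611, M4=-8098/1611, M5=0
seg 0: a=2, c=M0/2=0, d=(M1−M0)/(6·3)=2912/14499, b=Δ0−h0·(2M0+M1)/6=-5597/1611
seg 1: a=-3, c=M1/2=2912/1611, d=(M2−M1)/(6·3)=-8653/14499, b=Δ1−h1·(2M1+M2)/6=3139/1611
seg 2: a=3, c=M2/2=-5741/1611, d=(M3−M2)/(6·2)=577/358, b=Δ2−h2·(2M2+M3)/6=-5348/1611
seg 3: a=-5, c=M3/2=9838/1611, d=(M4−M3)/(6·1)=-1543/537, b=Δ3−h3·(2M3+M4)/6=2846/1611
seg 4: a=0, c=M4/2=-4049/1611, d=(M5−M4)/(6·3)=4049/14499, b=Δ4−h4·(2M4+M5)/6=8635/1611
t_q=45/4 → seg 4, τ=9/4; S=0+8635/1611·τ+-4049/1611·τ²+4049/14499·τ³=28837/11456

  seg 0: a=2 b=-5597/1611 c=0 d=2912/14499
  seg 1: a=-3 b=3139/1611 c=2912/1611 d=-8653/14499
  seg 2: a=3 b=-5348/1611 c=-5741/1611 d=577/358
  seg 3: a=-5 b=2846/1611 c=9838/1611 d=-1543/537
  seg 4: a=0 b=8635/1611 c=-4049/1611 d=4049/14499
S(45/4) = 28837/11456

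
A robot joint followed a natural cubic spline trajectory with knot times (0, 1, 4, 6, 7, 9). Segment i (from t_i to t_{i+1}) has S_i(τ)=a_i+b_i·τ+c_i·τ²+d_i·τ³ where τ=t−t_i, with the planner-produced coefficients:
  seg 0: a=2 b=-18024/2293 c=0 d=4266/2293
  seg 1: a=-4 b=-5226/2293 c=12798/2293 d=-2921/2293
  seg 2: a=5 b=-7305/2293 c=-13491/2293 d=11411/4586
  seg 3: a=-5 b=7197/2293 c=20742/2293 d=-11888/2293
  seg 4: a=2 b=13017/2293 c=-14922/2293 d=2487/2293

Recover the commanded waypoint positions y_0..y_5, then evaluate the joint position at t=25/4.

y_0 = S_0(0) = a_0 = 2
y_1 = S_1(0) = a_1 = -4
y_2 = S_2(0) = a_2 = 5
y_3 = S_3(0) = a_3 = -5
y_4 = S_4(0) = a_4 = 2
y_5 = S_4(2) = -4
t_q=25/4 is in segment 3 (τ=1/4); S_3(τ)=-68441/18344

y_0=2 y_1=-4 y_2=5 y_3=-5 y_4=2 y_5=-4
S(25/4) = -68441/18344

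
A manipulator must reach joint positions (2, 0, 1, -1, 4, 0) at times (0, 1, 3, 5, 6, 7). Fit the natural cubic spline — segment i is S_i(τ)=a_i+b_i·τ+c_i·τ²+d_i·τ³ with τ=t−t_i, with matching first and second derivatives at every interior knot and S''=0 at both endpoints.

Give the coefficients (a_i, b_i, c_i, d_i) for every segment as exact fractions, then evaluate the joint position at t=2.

  seg 0: a=2 b=-2453/916 c=0 d=621/916
  seg 1: a=0 b=-295/458 c=1863/916 d=-1339/1832
  seg 2: a=1 b=-293/229 c=-1077/458 d=1141/916
  seg 3: a=-1 b=976/229 c=1173/229 d=-1004/229
  seg 4: a=4 b=310/229 c=-1839/229 d=613/229
S(2) = 1207/1832

Δ: Δ0=-2, Δ1=1/2, Δ2=-1, Δ3=5, Δ4=-4
row 1: diag=6, rhs=15; c'=1/3, d'=5/2
row 2: denom=8−2·1/3=22/3; d'=(-9−2·5/2)/(22/3)=-21/11
row 3: denom=6−2·3/11=60/11; d'=(36−2·-21/11)/(60/11)=73/10
row 4: denom=4−1·11/60=229/60; d'=(-54−1·73/10)/(229/60)=-3678/229
back: M4=-3678/229
back: M3=73/10−11/60·-3678/229=2346/229
back: M2=-21/11−3/11·2346/229=-1077/229
back: M1=5/2−1/3·-1077/229=1863/458
M: M0=0, M1=1863/458, M2=-1077/229, M3=2346/229, M4=-3678/229, M5=0
seg 0: a=2, c=M0/2=0, d=(M1−M0)/(6·1)=621/916, b=Δ0−h0·(2M0+M1)/6=-2453/916
seg 1: a=0, c=M1/2=1863/916, d=(M2−M1)/(6·2)=-1339/1832, b=Δ1−h1·(2M1+M2)/6=-295/458
seg 2: a=1, c=M2/2=-1077/458, d=(M3−M2)/(6·2)=1141/916, b=Δ2−h2·(2M2+M3)/6=-293/229
seg 3: a=-1, c=M3/2=1173/229, d=(M4−M3)/(6·1)=-1004/229, b=Δ3−h3·(2M3+M4)/6=976/229
seg 4: a=4, c=M4/2=-1839/229, d=(M5−M4)/(6·1)=613/229, b=Δ4−h4·(2M4+M5)/6=310/229
t_q=2 → seg 1, τ=1; S=0+-295/458·τ+1863/916·τ²+-1339/1832·τ³=1207/1832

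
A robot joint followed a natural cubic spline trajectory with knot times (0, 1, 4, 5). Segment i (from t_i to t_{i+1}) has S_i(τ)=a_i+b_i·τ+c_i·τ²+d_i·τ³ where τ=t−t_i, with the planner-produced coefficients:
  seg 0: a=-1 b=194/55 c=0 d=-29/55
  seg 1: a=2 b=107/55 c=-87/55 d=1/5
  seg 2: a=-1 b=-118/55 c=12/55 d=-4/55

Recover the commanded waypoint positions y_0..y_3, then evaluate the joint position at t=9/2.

y_0=-1 y_1=2 y_2=-1 y_3=-3
S(9/2) = -223/110

y_0 = S_0(0) = a_0 = -1
y_1 = S_1(0) = a_1 = 2
y_2 = S_2(0) = a_2 = -1
y_3 = S_2(1) = -3
t_q=9/2 is in segment 2 (τ=1/2); S_2(τ)=-223/110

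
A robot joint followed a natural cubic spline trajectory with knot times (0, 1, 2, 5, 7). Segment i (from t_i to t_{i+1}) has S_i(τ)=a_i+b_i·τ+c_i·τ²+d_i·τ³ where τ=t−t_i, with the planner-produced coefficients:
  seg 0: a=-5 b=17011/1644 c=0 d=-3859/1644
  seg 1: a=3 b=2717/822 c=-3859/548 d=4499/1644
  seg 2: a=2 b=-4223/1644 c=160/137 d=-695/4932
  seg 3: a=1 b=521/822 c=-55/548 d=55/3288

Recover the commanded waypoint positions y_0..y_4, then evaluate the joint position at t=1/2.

y_0=-5 y_1=3 y_2=2 y_3=1 y_4=2
S(1/2) = -525/4384

y_0 = S_0(0) = a_0 = -5
y_1 = S_1(0) = a_1 = 3
y_2 = S_2(0) = a_2 = 2
y_3 = S_3(0) = a_3 = 1
y_4 = S_3(2) = 2
t_q=1/2 is in segment 0 (τ=1/2); S_0(τ)=-525/4384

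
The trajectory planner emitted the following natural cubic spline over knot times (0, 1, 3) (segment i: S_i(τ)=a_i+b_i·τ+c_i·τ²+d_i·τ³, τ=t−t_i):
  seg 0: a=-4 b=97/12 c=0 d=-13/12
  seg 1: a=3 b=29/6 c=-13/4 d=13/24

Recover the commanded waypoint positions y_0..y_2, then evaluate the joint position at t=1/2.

y_0=-4 y_1=3 y_2=4
S(1/2) = -3/32

y_0 = S_0(0) = a_0 = -4
y_1 = S_1(0) = a_1 = 3
y_2 = S_1(2) = 4
t_q=1/2 is in segment 0 (τ=1/2); S_0(τ)=-3/32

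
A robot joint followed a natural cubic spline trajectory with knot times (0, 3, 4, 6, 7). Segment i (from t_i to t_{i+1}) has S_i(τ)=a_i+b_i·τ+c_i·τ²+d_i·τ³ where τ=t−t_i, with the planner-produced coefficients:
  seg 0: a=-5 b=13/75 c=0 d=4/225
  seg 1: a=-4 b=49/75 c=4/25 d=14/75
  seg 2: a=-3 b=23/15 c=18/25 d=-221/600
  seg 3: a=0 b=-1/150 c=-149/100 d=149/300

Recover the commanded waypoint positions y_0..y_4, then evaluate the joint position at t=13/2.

y_0 = S_0(0) = a_0 = -5
y_1 = S_1(0) = a_1 = -4
y_2 = S_2(0) = a_2 = -3
y_3 = S_3(0) = a_3 = 0
y_4 = S_3(1) = -1
t_q=13/2 is in segment 3 (τ=1/2); S_3(τ)=-251/800

y_0=-5 y_1=-4 y_2=-3 y_3=0 y_4=-1
S(13/2) = -251/800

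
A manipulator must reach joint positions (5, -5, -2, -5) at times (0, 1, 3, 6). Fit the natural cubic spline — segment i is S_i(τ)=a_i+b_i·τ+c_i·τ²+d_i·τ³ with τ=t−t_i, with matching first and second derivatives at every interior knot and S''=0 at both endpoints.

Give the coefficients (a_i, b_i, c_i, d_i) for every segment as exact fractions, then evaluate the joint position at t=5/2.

Δ: Δ0=-10, Δ1=3/2, Δ2=-1
row 1: diag=6, rhs=69; c'=1/3, d'=23/2
row 2: denom=10−2·1/3=28/3; d'=(-15−2·23/2)/(28/3)=-57/14
back: M2=-57/14
back: M1=23/2−1/3·-57/14=90/7
M: M0=0, M1=90/7, M2=-57/14, M3=0
seg 0: a=5, c=M0/2=0, d=(M1−M0)/(6·1)=15/7, b=Δ0−h0·(2M0+M1)/6=-85/7
seg 1: a=-5, c=M1/2=45/7, d=(M2−M1)/(6·2)=-79/56, b=Δ1−h1·(2M1+M2)/6=-40/7
seg 2: a=-2, c=M2/2=-57/28, d=(M3−M2)/(6·3)=19/84, b=Δ2−h2·(2M2+M3)/6=43/14
t_q=5/2 → seg 1, τ=3/2; S=-5+-40/7·τ+45/7·τ²+-79/56·τ³=-1733/448

  seg 0: a=5 b=-85/7 c=0 d=15/7
  seg 1: a=-5 b=-40/7 c=45/7 d=-79/56
  seg 2: a=-2 b=43/14 c=-57/28 d=19/84
S(5/2) = -1733/448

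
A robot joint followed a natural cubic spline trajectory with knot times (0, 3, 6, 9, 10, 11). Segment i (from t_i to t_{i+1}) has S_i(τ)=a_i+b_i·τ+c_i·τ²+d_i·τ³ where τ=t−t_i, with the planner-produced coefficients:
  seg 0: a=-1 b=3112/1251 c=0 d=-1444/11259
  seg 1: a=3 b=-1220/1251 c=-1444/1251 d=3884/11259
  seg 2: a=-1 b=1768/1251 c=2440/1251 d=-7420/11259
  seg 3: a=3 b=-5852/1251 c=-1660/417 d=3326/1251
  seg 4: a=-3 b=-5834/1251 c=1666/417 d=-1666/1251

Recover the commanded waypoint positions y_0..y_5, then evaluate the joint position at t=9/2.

y_0 = S_0(0) = a_0 = -1
y_1 = S_1(0) = a_1 = 3
y_2 = S_2(0) = a_2 = -1
y_3 = S_3(0) = a_3 = 3
y_4 = S_4(0) = a_4 = -3
y_5 = S_4(1) = -5
t_q=9/2 is in segment 1 (τ=3/2); S_1(τ)=29/278

y_0=-1 y_1=3 y_2=-1 y_3=3 y_4=-3 y_5=-5
S(9/2) = 29/278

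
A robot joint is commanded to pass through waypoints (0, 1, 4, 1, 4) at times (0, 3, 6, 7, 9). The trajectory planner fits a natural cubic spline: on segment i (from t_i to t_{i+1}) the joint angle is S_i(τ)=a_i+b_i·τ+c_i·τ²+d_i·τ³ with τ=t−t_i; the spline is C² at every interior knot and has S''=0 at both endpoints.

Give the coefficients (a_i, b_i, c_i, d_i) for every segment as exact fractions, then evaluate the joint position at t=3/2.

Δ: Δ0=1/3, Δ1=1, Δ2=-3, Δ3=3/2
row 1: diag=12, rhs=4; c'=1/4, d'=1/3
row 2: denom=8−3·1/4=29/4; d'=(-24−3·1/3)/(29/4)=-100/29
row 3: denom=6−1·4/29=170/29; d'=(27−1·-100/29)/(170/29)=883/170
back: M3=883/170
back: M2=-100/29−4/29·883/170=-354/85
back: M1=1/3−1/4·-354/85=701/510
M: M0=0, M1=701/510, M2=-354/85, M3=883/170, M4=0
seg 0: a=0, c=M0/2=0, d=(M1−M0)/(6·3)=701/9180, b=Δ0−h0·(2M0+M1)/6=-361/1020
seg 1: a=1, c=M1/2=701/1020, d=(M2−M1)/(6·3)=-565/1836, b=Δ1−h1·(2M1+M2)/6=871/510
seg 2: a=4, c=M2/2=-177/85, d=(M3−M2)/(6·1)=1591/1020, b=Δ2−h2·(2M2+M3)/6=-2527/1020
seg 3: a=1, c=M3/2=883/340, d=(M4−M3)/(6·2)=-883/2040, b=Δ3−h3·(2M3+M4)/6=-1001/510
t_q=3/2 → seg 0, τ=3/2; S=0+-361/1020·τ+0·τ²+701/9180·τ³=-743/2720

  seg 0: a=0 b=-361/1020 c=0 d=701/9180
  seg 1: a=1 b=871/510 c=701/1020 d=-565/1836
  seg 2: a=4 b=-2527/1020 c=-177/85 d=1591/1020
  seg 3: a=1 b=-1001/510 c=883/340 d=-883/2040
S(3/2) = -743/2720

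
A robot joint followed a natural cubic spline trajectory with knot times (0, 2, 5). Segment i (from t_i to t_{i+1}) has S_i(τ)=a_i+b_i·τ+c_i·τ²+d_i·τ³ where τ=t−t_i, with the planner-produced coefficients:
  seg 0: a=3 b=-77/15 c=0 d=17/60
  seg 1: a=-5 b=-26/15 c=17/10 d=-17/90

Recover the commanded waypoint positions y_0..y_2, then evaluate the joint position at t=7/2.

y_0=3 y_1=-5 y_2=0
S(7/2) = -353/80

y_0 = S_0(0) = a_0 = 3
y_1 = S_1(0) = a_1 = -5
y_2 = S_1(3) = 0
t_q=7/2 is in segment 1 (τ=3/2); S_1(τ)=-353/80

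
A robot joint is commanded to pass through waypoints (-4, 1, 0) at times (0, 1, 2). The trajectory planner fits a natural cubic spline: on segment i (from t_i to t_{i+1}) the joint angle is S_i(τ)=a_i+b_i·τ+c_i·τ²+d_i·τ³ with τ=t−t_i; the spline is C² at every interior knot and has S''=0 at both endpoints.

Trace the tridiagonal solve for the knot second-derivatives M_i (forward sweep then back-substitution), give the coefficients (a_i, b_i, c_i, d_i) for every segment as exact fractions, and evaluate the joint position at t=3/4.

Δ: Δ0=5, Δ1=-1
row 1: diag=4, rhs=-36; c'=1/4, d'=-9
back: M1=-9
M: M0=0, M1=-9, M2=0
seg 0: a=-4, c=M0/2=0, d=(M1−M0)/(6·1)=-3/2, b=Δ0−h0·(2M0+M1)/6=13/2
seg 1: a=1, c=M1/2=-9/2, d=(M2−M1)/(6·1)=3/2, b=Δ1−h1·(2M1+M2)/6=2
t_q=3/4 → seg 0, τ=3/4; S=-4+13/2·τ+0·τ²+-3/2·τ³=31/128

  seg 0: a=-4 b=13/2 c=0 d=-3/2
  seg 1: a=1 b=2 c=-9/2 d=3/2
S(3/4) = 31/128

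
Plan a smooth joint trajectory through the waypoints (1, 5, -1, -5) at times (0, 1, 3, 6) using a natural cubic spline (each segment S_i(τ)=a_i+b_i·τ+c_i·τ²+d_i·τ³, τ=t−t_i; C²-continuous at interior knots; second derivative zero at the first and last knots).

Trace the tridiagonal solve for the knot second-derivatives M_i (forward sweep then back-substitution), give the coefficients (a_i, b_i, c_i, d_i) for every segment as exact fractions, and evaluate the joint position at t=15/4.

Δ: Δ0=4, Δ1=-3, Δ2=-4/3
row 1: diag=6, rhs=-42; c'=1/3, d'=-7
row 2: denom=10−2·1/3=28/3; d'=(10−2·-7)/(28/3)=18/7
back: M2=18/7
back: M1=-7−1/3·18/7=-55/7
M: M0=0, M1=-55/7, M2=18/7, M3=0
seg 0: a=1, c=M0/2=0, d=(M1−M0)/(6·1)=-55/42, b=Δ0−h0·(2M0+M1)/6=223/42
seg 1: a=5, c=M1/2=-55/14, d=(M2−M1)/(6·2)=73/84, b=Δ1−h1·(2M1+M2)/6=29/21
seg 2: a=-1, c=M2/2=9/7, d=(M3−M2)/(6·3)=-1/7, b=Δ2−h2·(2M2+M3)/6=-82/21
t_q=15/4 → seg 2, τ=3/4; S=-1+-82/21·τ+9/7·τ²+-1/7·τ³=-209/64

  seg 0: a=1 b=223/42 c=0 d=-55/42
  seg 1: a=5 b=29/21 c=-55/14 d=73/84
  seg 2: a=-1 b=-82/21 c=9/7 d=-1/7
S(15/4) = -209/64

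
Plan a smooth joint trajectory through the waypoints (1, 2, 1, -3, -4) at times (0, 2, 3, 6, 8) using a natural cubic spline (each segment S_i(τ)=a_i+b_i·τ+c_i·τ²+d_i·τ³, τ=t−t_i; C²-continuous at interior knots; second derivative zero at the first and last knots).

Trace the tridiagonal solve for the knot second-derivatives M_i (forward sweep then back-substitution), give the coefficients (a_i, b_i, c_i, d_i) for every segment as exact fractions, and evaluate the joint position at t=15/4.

  seg 0: a=1 b=307/312 c=0 d=-151/1248
  seg 1: a=2 b=-73/156 c=-151/208 d=121/624
  seg 2: a=1 b=-835/624 c=-15/104 d=7/144
  seg 3: a=-3 b=-139/156 c=61/208 d=-61/1248
S(15/4) = -855/13312

Δ: Δ0=1/2, Δ1=-1, Δ2=-4/3, Δ3=-1/2
row 1: diag=6, rhs=-9; c'=1/6, d'=-3/2
row 2: denom=8−1·1/6=47/6; d'=(-2−1·-3/2)/(47/6)=-3/47
row 3: denom=10−3·18/47=416/47; d'=(5−3·-3/47)/(416/47)=61/104
back: M3=61/104
back: M2=-3/47−18/47·61/104=-15/52
back: M1=-3/2−1/6·-15/52=-151/104
M: M0=0, M1=-151/104, M2=-15/52, M3=61/104, M4=0
seg 0: a=1, c=M0/2=0, d=(M1−M0)/(6·2)=-151/1248, b=Δ0−h0·(2M0+M1)/6=307/312
seg 1: a=2, c=M1/2=-151/208, d=(M2−M1)/(6·1)=121/624, b=Δ1−h1·(2M1+M2)/6=-73/156
seg 2: a=1, c=M2/2=-15/104, d=(M3−M2)/(6·3)=7/144, b=Δ2−h2·(2M2+M3)/6=-835/624
seg 3: a=-3, c=M3/2=61/208, d=(M4−M3)/(6·2)=-61/1248, b=Δ3−h3·(2M3+M4)/6=-139/156
t_q=15/4 → seg 2, τ=3/4; S=1+-835/624·τ+-15/104·τ²+7/144·τ³=-855/13312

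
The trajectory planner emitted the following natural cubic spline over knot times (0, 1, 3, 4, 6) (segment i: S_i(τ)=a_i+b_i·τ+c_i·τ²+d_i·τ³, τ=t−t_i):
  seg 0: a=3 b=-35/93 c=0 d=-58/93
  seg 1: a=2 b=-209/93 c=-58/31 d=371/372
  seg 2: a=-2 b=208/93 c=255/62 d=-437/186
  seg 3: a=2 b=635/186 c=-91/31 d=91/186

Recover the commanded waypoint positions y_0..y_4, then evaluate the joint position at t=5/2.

y_0 = S_0(0) = a_0 = 3
y_1 = S_1(0) = a_1 = 2
y_2 = S_2(0) = a_2 = -2
y_3 = S_3(0) = a_3 = 2
y_4 = S_3(2) = 1
t_q=5/2 is in segment 1 (τ=3/2); S_1(τ)=-2197/992

y_0=3 y_1=2 y_2=-2 y_3=2 y_4=1
S(5/2) = -2197/992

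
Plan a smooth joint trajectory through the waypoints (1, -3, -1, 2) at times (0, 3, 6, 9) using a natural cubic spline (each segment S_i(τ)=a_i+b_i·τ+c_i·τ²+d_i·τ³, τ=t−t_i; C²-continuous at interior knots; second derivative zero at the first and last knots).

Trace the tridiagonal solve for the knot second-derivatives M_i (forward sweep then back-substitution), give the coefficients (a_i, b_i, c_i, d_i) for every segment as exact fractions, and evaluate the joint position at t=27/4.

  seg 0: a=1 b=-83/45 c=0 d=23/405
  seg 1: a=-3 b=-14/45 c=23/45 d=-5/81
  seg 2: a=-1 b=49/45 c=-2/45 d=2/405
S(27/4) = -33/160

Δ: Δ0=-4/3, Δ1=2/3, Δ2=1
row 1: diag=12, rhs=12; c'=1/4, d'=1
row 2: denom=12−3·1/4=45/4; d'=(2−3·1)/(45/4)=-4/45
back: M2=-4/45
back: M1=1−1/4·-4/45=46/45
M: M0=0, M1=46/45, M2=-4/45, M3=0
seg 0: a=1, c=M0/2=0, d=(M1−M0)/(6·3)=23/405, b=Δ0−h0·(2M0+M1)/6=-83/45
seg 1: a=-3, c=M1/2=23/45, d=(M2−M1)/(6·3)=-5/81, b=Δ1−h1·(2M1+M2)/6=-14/45
seg 2: a=-1, c=M2/2=-2/45, d=(M3−M2)/(6·3)=2/405, b=Δ2−h2·(2M2+M3)/6=49/45
t_q=27/4 → seg 2, τ=3/4; S=-1+49/45·τ+-2/45·τ²+2/405·τ³=-33/160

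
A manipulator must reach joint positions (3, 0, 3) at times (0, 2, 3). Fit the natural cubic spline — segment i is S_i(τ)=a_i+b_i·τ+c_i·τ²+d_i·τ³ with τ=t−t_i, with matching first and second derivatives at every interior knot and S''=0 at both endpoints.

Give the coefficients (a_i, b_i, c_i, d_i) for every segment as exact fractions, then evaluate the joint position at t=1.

Δ: Δ0=-3/2, Δ1=3
row 1: diag=6, rhs=27; c'=1/6, d'=9/2
back: M1=9/2
M: M0=0, M1=9/2, M2=0
seg 0: a=3, c=M0/2=0, d=(M1−M0)/(6·2)=3/8, b=Δ0−h0·(2M0+M1)/6=-3
seg 1: a=0, c=M1/2=9/4, d=(M2−M1)/(6·1)=-3/4, b=Δ1−h1·(2M1+M2)/6=3/2
t_q=1 → seg 0, τ=1; S=3+-3·τ+0·τ²+3/8·τ³=3/8

  seg 0: a=3 b=-3 c=0 d=3/8
  seg 1: a=0 b=3/2 c=9/4 d=-3/4
S(1) = 3/8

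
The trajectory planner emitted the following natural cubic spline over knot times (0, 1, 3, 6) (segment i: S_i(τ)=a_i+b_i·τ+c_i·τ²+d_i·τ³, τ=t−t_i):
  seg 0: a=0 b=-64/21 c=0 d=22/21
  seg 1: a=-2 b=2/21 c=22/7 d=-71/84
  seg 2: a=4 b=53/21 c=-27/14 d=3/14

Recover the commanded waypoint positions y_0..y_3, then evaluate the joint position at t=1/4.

y_0 = S_0(0) = a_0 = 0
y_1 = S_1(0) = a_1 = -2
y_2 = S_2(0) = a_2 = 4
y_3 = S_2(3) = 0
t_q=1/4 is in segment 0 (τ=1/4); S_0(τ)=-167/224

y_0=0 y_1=-2 y_2=4 y_3=0
S(1/4) = -167/224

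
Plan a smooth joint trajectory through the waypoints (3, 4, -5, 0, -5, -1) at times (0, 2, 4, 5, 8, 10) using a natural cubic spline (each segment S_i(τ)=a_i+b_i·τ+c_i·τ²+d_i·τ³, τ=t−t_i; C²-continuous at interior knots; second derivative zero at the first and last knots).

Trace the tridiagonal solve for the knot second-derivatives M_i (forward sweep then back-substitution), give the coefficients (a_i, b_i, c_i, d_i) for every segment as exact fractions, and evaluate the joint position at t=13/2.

  seg 0: a=3 b=6518/2283 c=0 d=-10753/18264
  seg 1: a=4 b=-19223/4566 c=-10753/3044 d=30935/18264
  seg 2: a=-5 b=4532/2283 c=10091/1522 d=-16507/4566
  seg 3: a=0 b=20089/4566 c=-3208/761 d=10015/13698
  seg 4: a=-5 b=-2632/2283 c=3599/1522 d=-3599/9132
S(13/2) = -5087/12176

Δ: Δ0=1/2, Δ1=-9/2, Δ2=5, Δ3=-5/3, Δ4=2
row 1: diag=8, rhs=-30; c'=1/4, d'=-15/4
row 2: denom=6−2·1/4=11/2; d'=(57−2·-15/4)/(11/2)=129/11
row 3: denom=8−1·2/11=86/11; d'=(-40−1·129/11)/(86/11)=-569/86
row 4: denom=10−3·33/86=761/86; d'=(22−3·-569/86)/(761/86)=3599/761
back: M4=3599/761
back: M3=-569/86−33/86·3599/761=-6416/761
back: M2=129/11−2/11·-6416/761=10091/761
back: M1=-15/4−1/4·10091/761=-10753/1522
M: M0=0, M1=-10753/1522, M2=10091/761, M3=-6416/761, M4=3599/761, M5=0
seg 0: a=3, c=M0/2=0, d=(M1−M0)/(6·2)=-10753/18264, b=Δ0−h0·(2M0+M1)/6=6518/2283
seg 1: a=4, c=M1/2=-10753/3044, d=(M2−M1)/(6·2)=30935/18264, b=Δ1−h1·(2M1+M2)/6=-19223/4566
seg 2: a=-5, c=M2/2=10091/1522, d=(M3−M2)/(6·1)=-16507/4566, b=Δ2−h2·(2M2+M3)/6=4532/2283
seg 3: a=0, c=M3/2=-3208/761, d=(M4−M3)/(6·3)=10015/13698, b=Δ3−h3·(2M3+M4)/6=20089/4566
seg 4: a=-5, c=M4/2=3599/1522, d=(M5−M4)/(6·2)=-3599/9132, b=Δ4−h4·(2M4+M5)/6=-2632/2283
t_q=13/2 → seg 3, τ=3/2; S=0+20089/4566·τ+-3208/761·τ²+10015/13698·τ³=-5087/12176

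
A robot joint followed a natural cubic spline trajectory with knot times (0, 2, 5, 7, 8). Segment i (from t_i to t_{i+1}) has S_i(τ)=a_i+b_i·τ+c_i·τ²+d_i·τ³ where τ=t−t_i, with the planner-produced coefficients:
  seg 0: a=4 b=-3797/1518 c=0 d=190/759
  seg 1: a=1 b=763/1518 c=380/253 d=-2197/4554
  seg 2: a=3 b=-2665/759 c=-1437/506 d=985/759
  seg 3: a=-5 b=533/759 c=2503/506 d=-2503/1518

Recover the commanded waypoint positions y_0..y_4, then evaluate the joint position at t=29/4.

y_0 = S_0(0) = a_0 = 4
y_1 = S_1(0) = a_1 = 1
y_2 = S_2(0) = a_2 = 3
y_3 = S_3(0) = a_3 = -5
y_4 = S_3(1) = -1
t_q=29/4 is in segment 3 (τ=1/4); S_3(τ)=-147057/32384

y_0=4 y_1=1 y_2=3 y_3=-5 y_4=-1
S(29/4) = -147057/32384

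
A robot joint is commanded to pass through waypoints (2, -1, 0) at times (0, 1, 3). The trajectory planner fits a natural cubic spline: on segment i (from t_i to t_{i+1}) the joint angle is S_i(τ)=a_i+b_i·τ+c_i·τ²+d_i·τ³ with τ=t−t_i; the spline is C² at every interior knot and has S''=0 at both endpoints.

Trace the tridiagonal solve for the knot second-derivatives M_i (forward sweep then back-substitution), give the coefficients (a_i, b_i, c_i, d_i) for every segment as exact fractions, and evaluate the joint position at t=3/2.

Δ: Δ0=-3, Δ1=1/2
row 1: diag=6, rhs=21; c'=1/3, d'=7/2
back: M1=7/2
M: M0=0, M1=7/2, M2=0
seg 0: a=2, c=M0/2=0, d=(M1−M0)/(6·1)=7/12, b=Δ0−h0·(2M0+M1)/6=-43/12
seg 1: a=-1, c=M1/2=7/4, d=(M2−M1)/(6·2)=-7/24, b=Δ1−h1·(2M1+M2)/6=-11/6
t_q=3/2 → seg 1, τ=1/2; S=-1+-11/6·τ+7/4·τ²+-7/24·τ³=-97/64

  seg 0: a=2 b=-43/12 c=0 d=7/12
  seg 1: a=-1 b=-11/6 c=7/4 d=-7/24
S(3/2) = -97/64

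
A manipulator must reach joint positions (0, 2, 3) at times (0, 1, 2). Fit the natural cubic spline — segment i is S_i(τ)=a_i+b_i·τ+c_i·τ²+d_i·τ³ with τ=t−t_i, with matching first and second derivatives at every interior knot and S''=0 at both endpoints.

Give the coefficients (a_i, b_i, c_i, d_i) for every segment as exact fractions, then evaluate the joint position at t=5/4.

Δ: Δ0=2, Δ1=1
row 1: diag=4, rhs=-6; c'=1/4, d'=-3/2
back: M1=-3/2
M: M0=0, M1=-3/2, M2=0
seg 0: a=0, c=M0/2=0, d=(M1−M0)/(6·1)=-1/4, b=Δ0−h0·(2M0+M1)/6=9/4
seg 1: a=2, c=M1/2=-3/4, d=(M2−M1)/(6·1)=1/4, b=Δ1−h1·(2M1+M2)/6=3/2
t_q=5/4 → seg 1, τ=1/4; S=2+3/2·τ+-3/4·τ²+1/4·τ³=597/256

  seg 0: a=0 b=9/4 c=0 d=-1/4
  seg 1: a=2 b=3/2 c=-3/4 d=1/4
S(5/4) = 597/256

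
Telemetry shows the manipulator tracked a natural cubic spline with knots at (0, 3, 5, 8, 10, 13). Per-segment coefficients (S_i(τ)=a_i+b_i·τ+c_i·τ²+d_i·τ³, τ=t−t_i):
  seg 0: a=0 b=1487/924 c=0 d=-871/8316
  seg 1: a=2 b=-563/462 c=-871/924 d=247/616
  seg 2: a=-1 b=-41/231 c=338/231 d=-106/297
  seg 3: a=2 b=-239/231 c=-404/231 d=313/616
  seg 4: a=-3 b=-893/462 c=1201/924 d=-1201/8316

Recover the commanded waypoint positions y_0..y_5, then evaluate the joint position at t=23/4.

y_0=0 y_1=2 y_2=-1 y_3=2 y_4=-3 y_5=-1
S(23/4) = -1135/2464

y_0 = S_0(0) = a_0 = 0
y_1 = S_1(0) = a_1 = 2
y_2 = S_2(0) = a_2 = -1
y_3 = S_3(0) = a_3 = 2
y_4 = S_4(0) = a_4 = -3
y_5 = S_4(3) = -1
t_q=23/4 is in segment 2 (τ=3/4); S_2(τ)=-1135/2464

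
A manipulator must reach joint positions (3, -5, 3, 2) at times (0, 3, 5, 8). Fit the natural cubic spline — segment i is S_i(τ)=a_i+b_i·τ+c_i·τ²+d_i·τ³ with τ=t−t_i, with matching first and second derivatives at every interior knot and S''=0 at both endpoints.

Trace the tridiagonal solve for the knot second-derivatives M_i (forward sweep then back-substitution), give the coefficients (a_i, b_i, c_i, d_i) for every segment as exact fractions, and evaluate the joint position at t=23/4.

Δ: Δ0=-8/3, Δ1=4, Δ2=-1/3
row 1: diag=10, rhs=40; c'=1/5, d'=4
row 2: denom=10−2·1/5=48/5; d'=(-26−2·4)/(48/5)=-85/24
back: M2=-85/24
back: M1=4−1/5·-85/24=113/24
M: M0=0, M1=113/24, M2=-85/24, M3=0
seg 0: a=3, c=M0/2=0, d=(M1−M0)/(6·3)=113/432, b=Δ0−h0·(2M0+M1)/6=-241/48
seg 1: a=-5, c=M1/2=113/48, d=(M2−M1)/(6·2)=-11/16, b=Δ1−h1·(2M1+M2)/6=49/24
seg 2: a=3, c=M2/2=-85/48, d=(M3−M2)/(6·3)=85/432, b=Δ2−h2·(2M2+M3)/6=77/24
t_q=23/4 → seg 2, τ=3/4; S=3+77/24·τ+-85/48·τ²+85/432·τ³=4601/1024

  seg 0: a=3 b=-241/48 c=0 d=113/432
  seg 1: a=-5 b=49/24 c=113/48 d=-11/16
  seg 2: a=3 b=77/24 c=-85/48 d=85/432
S(23/4) = 4601/1024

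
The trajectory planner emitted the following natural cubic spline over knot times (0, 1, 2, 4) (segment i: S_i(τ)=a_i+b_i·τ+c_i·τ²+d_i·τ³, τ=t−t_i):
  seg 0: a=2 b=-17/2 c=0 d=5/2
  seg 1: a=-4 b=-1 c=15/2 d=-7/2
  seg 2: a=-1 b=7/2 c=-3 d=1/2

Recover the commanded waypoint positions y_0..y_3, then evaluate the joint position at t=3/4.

y_0=2 y_1=-4 y_2=-1 y_3=-2
S(3/4) = -425/128

y_0 = S_0(0) = a_0 = 2
y_1 = S_1(0) = a_1 = -4
y_2 = S_2(0) = a_2 = -1
y_3 = S_2(2) = -2
t_q=3/4 is in segment 0 (τ=3/4); S_0(τ)=-425/128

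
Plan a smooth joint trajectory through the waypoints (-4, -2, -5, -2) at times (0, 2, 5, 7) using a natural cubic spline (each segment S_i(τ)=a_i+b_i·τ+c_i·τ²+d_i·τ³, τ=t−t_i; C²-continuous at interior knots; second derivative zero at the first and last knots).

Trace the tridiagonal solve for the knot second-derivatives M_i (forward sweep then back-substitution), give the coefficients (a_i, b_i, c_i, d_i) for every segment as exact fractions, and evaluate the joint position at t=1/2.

Δ: Δ0=1, Δ1=-1, Δ2=3/2
row 1: diag=10, rhs=-12; c'=3/10, d'=-6/5
row 2: denom=10−3·3/10=91/10; d'=(15−3·-6/5)/(91/10)=186/91
back: M2=186/91
back: M1=-6/5−3/10·186/91=-165/91
M: M0=0, M1=-165/91, M2=186/91, M3=0
seg 0: a=-4, c=M0/2=0, d=(M1−M0)/(6·2)=-55/364, b=Δ0−h0·(2M0+M1)/6=146/91
seg 1: a=-2, c=M1/2=-165/182, d=(M2−M1)/(6·3)=3/14, b=Δ1−h1·(2M1+M2)/6=-19/91
seg 2: a=-5, c=M2/2=93/91, d=(M3−M2)/(6·2)=-31/182, b=Δ2−h2·(2M2+M3)/6=25/182
t_q=1/2 → seg 0, τ=1/2; S=-4+146/91·τ+0·τ²+-55/364·τ³=-9367/2912

  seg 0: a=-4 b=146/91 c=0 d=-55/364
  seg 1: a=-2 b=-19/91 c=-165/182 d=3/14
  seg 2: a=-5 b=25/182 c=93/91 d=-31/182
S(1/2) = -9367/2912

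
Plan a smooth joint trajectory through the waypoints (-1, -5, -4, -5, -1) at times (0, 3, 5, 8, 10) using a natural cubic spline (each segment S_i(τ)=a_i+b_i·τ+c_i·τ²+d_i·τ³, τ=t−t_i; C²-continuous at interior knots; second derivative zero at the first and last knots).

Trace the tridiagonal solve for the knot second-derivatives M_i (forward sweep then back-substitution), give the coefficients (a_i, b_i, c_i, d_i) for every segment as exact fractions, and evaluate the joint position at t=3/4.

Δ: Δ0=-4/3, Δ1=1/2, Δ2=-1/3, Δ3=2
row 1: diag=10, rhs=11; c'=1/5, d'=11/10
row 2: denom=10−2·1/5=48/5; d'=(-5−2·11/10)/(48/5)=-3/4
row 3: denom=10−3·5/16=145/16; d'=(14−3·-3/4)/(145/16)=52/29
back: M3=52/29
back: M2=-3/4−5/16·52/29=-38/29
back: M1=11/10−1/5·-38/29=79/58
M: M0=0, M1=79/58, M2=-38/29, M3=52/29, M4=0
seg 0: a=-1, c=M0/2=0, d=(M1−M0)/(6·3)=79/1044, b=Δ0−h0·(2M0+M1)/6=-701/348
seg 1: a=-5, c=M1/2=79/116, d=(M2−M1)/(6·2)=-155/696, b=Δ1−h1·(2M1+M2)/6=5/174
seg 2: a=-4, c=M2/2=-19/29, d=(M3−M2)/(6·3)=5/29, b=Δ2−h2·(2M2+M3)/6=7/87
seg 3: a=-5, c=M3/2=26/29, d=(M4−M3)/(6·2)=-13/87, b=Δ3−h3·(2M3+M4)/6=70/87
t_q=3/4 → seg 0, τ=3/4; S=-1+-701/348·τ+0·τ²+79/1044·τ³=-18403/7424

  seg 0: a=-1 b=-701/348 c=0 d=79/1044
  seg 1: a=-5 b=5/174 c=79/116 d=-155/696
  seg 2: a=-4 b=7/87 c=-19/29 d=5/29
  seg 3: a=-5 b=70/87 c=26/29 d=-13/87
S(3/4) = -18403/7424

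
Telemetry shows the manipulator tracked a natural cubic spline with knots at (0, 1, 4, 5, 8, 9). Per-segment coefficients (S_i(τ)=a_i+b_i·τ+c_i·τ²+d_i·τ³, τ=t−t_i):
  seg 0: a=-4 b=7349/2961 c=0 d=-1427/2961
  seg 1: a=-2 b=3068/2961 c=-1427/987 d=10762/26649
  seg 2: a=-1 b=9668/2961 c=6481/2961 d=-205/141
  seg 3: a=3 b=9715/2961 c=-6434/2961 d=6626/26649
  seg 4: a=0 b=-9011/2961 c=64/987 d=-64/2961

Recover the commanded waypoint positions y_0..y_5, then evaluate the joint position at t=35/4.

y_0 = S_0(0) = a_0 = -4
y_1 = S_1(0) = a_1 = -2
y_2 = S_2(0) = a_2 = -1
y_3 = S_3(0) = a_3 = 3
y_4 = S_4(0) = a_4 = 0
y_5 = S_4(1) = -3
t_q=35/4 is in segment 4 (τ=3/4); S_4(τ)=-8903/3948

y_0=-4 y_1=-2 y_2=-1 y_3=3 y_4=0 y_5=-3
S(35/4) = -8903/3948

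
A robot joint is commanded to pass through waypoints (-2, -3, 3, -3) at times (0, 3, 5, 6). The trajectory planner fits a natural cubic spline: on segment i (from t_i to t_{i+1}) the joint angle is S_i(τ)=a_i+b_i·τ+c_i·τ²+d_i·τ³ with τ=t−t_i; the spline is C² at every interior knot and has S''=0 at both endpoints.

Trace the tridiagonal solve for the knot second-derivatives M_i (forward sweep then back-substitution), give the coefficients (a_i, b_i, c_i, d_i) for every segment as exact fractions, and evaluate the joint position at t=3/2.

Δ: Δ0=-1/3, Δ1=3, Δ2=-6
row 1: diag=10, rhs=20; c'=1/5, d'=2
row 2: denom=6−2·1/5=28/5; d'=(-54−2·2)/(28/5)=-145/14
back: M2=-145/14
back: M1=2−1/5·-145/14=57/14
M: M0=0, M1=57/14, M2=-145/14, M3=0
seg 0: a=-2, c=M0/2=0, d=(M1−M0)/(6·3)=19/84, b=Δ0−h0·(2M0+M1)/6=-199/84
seg 1: a=-3, c=M1/2=57/28, d=(M2−M1)/(6·2)=-101/84, b=Δ1−h1·(2M1+M2)/6=157/42
seg 2: a=3, c=M2/2=-145/28, d=(M3−M2)/(6·1)=145/84, b=Δ2−h2·(2M2+M3)/6=-107/42
t_q=3/2 → seg 0, τ=3/2; S=-2+-199/84·τ+0·τ²+19/84·τ³=-1073/224

  seg 0: a=-2 b=-199/84 c=0 d=19/84
  seg 1: a=-3 b=157/42 c=57/28 d=-101/84
  seg 2: a=3 b=-107/42 c=-145/28 d=145/84
S(3/2) = -1073/224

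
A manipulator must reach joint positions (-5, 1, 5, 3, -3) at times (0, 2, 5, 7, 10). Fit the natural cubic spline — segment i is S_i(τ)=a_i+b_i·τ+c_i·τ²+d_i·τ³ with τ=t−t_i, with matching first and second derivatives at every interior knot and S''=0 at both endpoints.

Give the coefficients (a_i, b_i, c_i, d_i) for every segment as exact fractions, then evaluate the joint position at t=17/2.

  seg 0: a=-5 b=467/145 c=0 d=-8/145
  seg 1: a=1 b=371/145 c=-48/145 d=-101/3915
  seg 2: a=5 b=-18/145 c=-49/87 d=109/1740
  seg 3: a=3 b=-707/435 c=-163/870 d=163/7830
S(17/2) = 489/2320

Δ: Δ0=3, Δ1=4/3, Δ2=-1, Δ3=-2
row 1: diag=10, rhs=-10; c'=3/10, d'=-1
row 2: denom=10−3·3/10=91/10; d'=(-14−3·-1)/(91/10)=-110/91
row 3: denom=10−2·20/91=870/91; d'=(-6−2·-110/91)/(870/91)=-163/435
back: M3=-163/435
back: M2=-110/91−20/91·-163/435=-98/87
back: M1=-1−3/10·-98/87=-96/145
M: M0=0, M1=-96/145, M2=-98/87, M3=-163/435, M4=0
seg 0: a=-5, c=M0/2=0, d=(M1−M0)/(6·2)=-8/145, b=Δ0−h0·(2M0+M1)/6=467/145
seg 1: a=1, c=M1/2=-48/145, d=(M2−M1)/(6·3)=-101/3915, b=Δ1−h1·(2M1+M2)/6=371/145
seg 2: a=5, c=M2/2=-49/87, d=(M3−M2)/(6·2)=109/1740, b=Δ2−h2·(2M2+M3)/6=-18/145
seg 3: a=3, c=M3/2=-163/870, d=(M4−M3)/(6·3)=163/7830, b=Δ3−h3·(2M3+M4)/6=-707/435
t_q=17/2 → seg 3, τ=3/2; S=3+-707/435·τ+-163/870·τ²+163/7830·τ³=489/2320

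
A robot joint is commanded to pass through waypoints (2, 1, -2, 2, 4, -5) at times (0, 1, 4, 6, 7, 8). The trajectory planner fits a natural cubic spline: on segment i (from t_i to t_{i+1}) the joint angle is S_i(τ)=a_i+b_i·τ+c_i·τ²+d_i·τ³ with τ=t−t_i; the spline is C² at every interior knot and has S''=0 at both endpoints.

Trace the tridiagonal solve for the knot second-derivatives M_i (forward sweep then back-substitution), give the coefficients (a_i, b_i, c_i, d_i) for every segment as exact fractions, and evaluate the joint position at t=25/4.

  seg 0: a=2 b=-1364/1505 c=0 d=-141/1505
  seg 1: a=1 b=-1787/1505 c=-423/1505 d=517/4515
  seg 2: a=-2 b=328/1505 c=1128/1505 d=213/3010
  seg 3: a=2 b=874/215 c=1767/1505 d=-975/301
  seg 4: a=4 b=-4973/1505 c=-12858/1505 d=4286/1505
S(25/4) = 292721/96320

Δ: Δ0=-1, Δ1=-1, Δ2=2, Δ3=2, Δ4=-9
row 1: diag=8, rhs=0; c'=3/8, d'=0
row 2: denom=10−3·3/8=71/8; d'=(18−3·0)/(71/8)=144/71
row 3: denom=6−2·16/71=394/71; d'=(0−2·144/71)/(394/71)=-144/197
row 4: denom=4−1·71/394=1505/394; d'=(-66−1·-144/197)/(1505/394)=-25716/1505
back: M4=-25716/1505
back: M3=-144/197−71/394·-25716/1505=3534/1505
back: M2=144/71−16/71·3534/1505=2256/1505
back: M1=0−3/8·2256/1505=-846/1505
M: M0=0, M1=-846/1505, M2=2256/1505, M3=3534/1505, M4=-25716/1505, M5=0
seg 0: a=2, c=M0/2=0, d=(M1−M0)/(6·1)=-141/1505, b=Δ0−h0·(2M0+M1)/6=-1364/1505
seg 1: a=1, c=M1/2=-423/1505, d=(M2−M1)/(6·3)=517/4515, b=Δ1−h1·(2M1+M2)/6=-1787/1505
seg 2: a=-2, c=M2/2=1128/1505, d=(M3−M2)/(6·2)=213/3010, b=Δ2−h2·(2M2+M3)/6=328/1505
seg 3: a=2, c=M3/2=1767/1505, d=(M4−M3)/(6·1)=-975/301, b=Δ3−h3·(2M3+M4)/6=874/215
seg 4: a=4, c=M4/2=-12858/1505, d=(M5−M4)/(6·1)=4286/1505, b=Δ4−h4·(2M4+M5)/6=-4973/1505
t_q=25/4 → seg 3, τ=1/4; S=2+874/215·τ+1767/1505·τ²+-975/301·τ³=292721/96320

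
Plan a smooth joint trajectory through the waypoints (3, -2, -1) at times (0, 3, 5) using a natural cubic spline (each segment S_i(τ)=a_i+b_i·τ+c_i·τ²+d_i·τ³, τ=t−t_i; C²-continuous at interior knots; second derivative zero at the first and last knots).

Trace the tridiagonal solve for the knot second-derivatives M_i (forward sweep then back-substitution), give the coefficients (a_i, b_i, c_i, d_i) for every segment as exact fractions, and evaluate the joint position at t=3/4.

  seg 0: a=3 b=-139/60 c=0 d=13/180
  seg 1: a=-2 b=-11/30 c=13/20 d=-13/120
S(3/4) = 331/256

Δ: Δ0=-5/3, Δ1=1/2
row 1: diag=10, rhs=13; c'=1/5, d'=13/10
back: M1=13/10
M: M0=0, M1=13/10, M2=0
seg 0: a=3, c=M0/2=0, d=(M1−M0)/(6·3)=13/180, b=Δ0−h0·(2M0+M1)/6=-139/60
seg 1: a=-2, c=M1/2=13/20, d=(M2−M1)/(6·2)=-13/120, b=Δ1−h1·(2M1+M2)/6=-11/30
t_q=3/4 → seg 0, τ=3/4; S=3+-139/60·τ+0·τ²+13/180·τ³=331/256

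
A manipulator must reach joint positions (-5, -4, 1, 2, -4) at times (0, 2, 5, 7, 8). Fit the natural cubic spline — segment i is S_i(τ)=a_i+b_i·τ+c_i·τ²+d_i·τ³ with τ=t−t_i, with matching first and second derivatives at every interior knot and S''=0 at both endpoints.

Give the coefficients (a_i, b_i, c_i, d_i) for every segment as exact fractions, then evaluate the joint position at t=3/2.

  seg 0: a=-5 b=475/1518 c=0 d=71/1518
  seg 1: a=-4 b=1327/1518 c=71/253 d=-25/4554
  seg 2: a=1 b=1829/759 c=117/506 d=-3601/6072
  seg 3: a=2 b=-5741/1518 c=-3367/1012 d=3367/3036
S(3/2) = -17701/4048

Δ: Δ0=1/2, Δ1=5/3, Δ2=1/2, Δ3=-6
row 1: diag=10, rhs=7; c'=3/10, d'=7/10
row 2: denom=10−3·3/10=91/10; d'=(-7−3·7/10)/(91/10)=-1
row 3: denom=6−2·20/91=506/91; d'=(-39−2·-1)/(506/91)=-3367/506
back: M3=-3367/506
back: M2=-1−20/91·-3367/506=117/253
back: M1=7/10−3/10·117/253=142/253
M: M0=0, M1=142/253, M2=117/253, M3=-3367/506, M4=0
seg 0: a=-5, c=M0/2=0, d=(M1−M0)/(6·2)=71/1518, b=Δ0−h0·(2M0+M1)/6=475/1518
seg 1: a=-4, c=M1/2=71/253, d=(M2−M1)/(6·3)=-25/4554, b=Δ1−h1·(2M1+M2)/6=1327/1518
seg 2: a=1, c=M2/2=117/506, d=(M3−M2)/(6·2)=-3601/6072, b=Δ2−h2·(2M2+M3)/6=1829/759
seg 3: a=2, c=M3/2=-3367/1012, d=(M4−M3)/(6·1)=3367/3036, b=Δ3−h3·(2M3+M4)/6=-5741/1518
t_q=3/2 → seg 0, τ=3/2; S=-5+475/1518·τ+0·τ²+71/1518·τ³=-17701/4048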